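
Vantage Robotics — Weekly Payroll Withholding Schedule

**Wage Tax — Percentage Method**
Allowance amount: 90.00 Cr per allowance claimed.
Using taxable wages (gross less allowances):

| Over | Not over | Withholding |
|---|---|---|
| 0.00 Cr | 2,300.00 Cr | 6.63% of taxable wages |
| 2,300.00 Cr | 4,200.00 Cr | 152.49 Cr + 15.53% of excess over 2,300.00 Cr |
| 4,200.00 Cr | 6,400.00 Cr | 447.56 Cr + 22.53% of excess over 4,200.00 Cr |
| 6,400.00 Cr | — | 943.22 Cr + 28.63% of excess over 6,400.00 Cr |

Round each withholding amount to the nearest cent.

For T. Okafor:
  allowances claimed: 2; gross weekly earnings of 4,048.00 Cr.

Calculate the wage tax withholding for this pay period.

396.00 Cr

Wage Tax: taxable = 4,048.00 Cr − 2×90.00 Cr = 3,868.00 Cr
  152.49 Cr + 15.53% × (3,868.00 Cr − 2,300.00 Cr) = 152.49 Cr + 15.53% × 1,568.00 Cr = 396.00 Cr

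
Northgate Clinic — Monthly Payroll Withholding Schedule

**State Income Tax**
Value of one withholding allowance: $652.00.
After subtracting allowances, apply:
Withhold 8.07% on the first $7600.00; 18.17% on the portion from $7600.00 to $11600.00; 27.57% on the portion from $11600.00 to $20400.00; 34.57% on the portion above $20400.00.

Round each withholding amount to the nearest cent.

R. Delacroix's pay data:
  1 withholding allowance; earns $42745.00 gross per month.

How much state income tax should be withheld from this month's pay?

$11265.55

State Income Tax: taxable = $42745.00 − 1×$652.00 = $42093.00
  $3766.28 + 34.57% × ($42093.00 − $20400.00) = $3766.28 + 34.57% × $21693.00 = $11265.55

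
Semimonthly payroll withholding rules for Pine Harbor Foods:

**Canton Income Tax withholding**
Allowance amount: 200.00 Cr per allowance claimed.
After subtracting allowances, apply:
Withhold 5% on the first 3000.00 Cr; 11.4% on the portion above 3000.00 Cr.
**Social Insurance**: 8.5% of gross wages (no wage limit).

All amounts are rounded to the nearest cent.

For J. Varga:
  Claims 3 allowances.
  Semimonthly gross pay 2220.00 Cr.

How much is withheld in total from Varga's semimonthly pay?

269.70 Cr

Canton Income Tax: taxable = 2220.00 Cr − 3×200.00 Cr = 1620.00 Cr
  5% × 1620.00 Cr = 81.00 Cr
Social Insurance: 8.5% × 2220.00 Cr = 188.70 Cr
Total: 81.00 Cr + 188.70 Cr = 269.70 Cr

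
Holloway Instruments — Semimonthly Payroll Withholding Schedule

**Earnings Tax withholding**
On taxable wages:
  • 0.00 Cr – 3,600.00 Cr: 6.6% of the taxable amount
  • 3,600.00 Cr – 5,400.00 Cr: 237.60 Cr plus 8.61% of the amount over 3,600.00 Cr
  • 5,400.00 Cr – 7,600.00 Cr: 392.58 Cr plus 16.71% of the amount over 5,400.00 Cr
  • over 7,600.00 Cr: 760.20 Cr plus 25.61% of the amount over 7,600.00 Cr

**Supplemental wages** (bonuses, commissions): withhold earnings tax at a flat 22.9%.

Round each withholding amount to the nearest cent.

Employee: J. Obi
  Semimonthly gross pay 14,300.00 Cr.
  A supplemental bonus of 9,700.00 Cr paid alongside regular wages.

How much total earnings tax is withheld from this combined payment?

Earnings Tax: taxable = 14,300.00 Cr
  760.20 Cr + 25.61% × (14,300.00 Cr − 7,600.00 Cr) = 760.20 Cr + 25.61% × 6,700.00 Cr = 2,476.07 Cr
Supplemental (22.9% flat on bonus): 22.9% × 9,700.00 Cr = 2,221.30 Cr
Total earnings tax: 2,476.07 Cr + 2,221.30 Cr = 4,697.37 Cr

4,697.37 Cr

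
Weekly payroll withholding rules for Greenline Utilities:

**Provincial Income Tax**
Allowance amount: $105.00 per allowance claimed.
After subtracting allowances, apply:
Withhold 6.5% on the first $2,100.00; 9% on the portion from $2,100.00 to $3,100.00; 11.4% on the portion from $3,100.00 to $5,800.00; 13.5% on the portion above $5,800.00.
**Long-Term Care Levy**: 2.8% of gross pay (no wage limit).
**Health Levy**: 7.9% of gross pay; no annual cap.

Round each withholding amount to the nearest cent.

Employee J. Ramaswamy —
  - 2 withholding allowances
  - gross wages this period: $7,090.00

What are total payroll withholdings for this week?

Provincial Income Tax: taxable = $7,090.00 − 2×$105.00 = $6,880.00
  $534.30 + 13.5% × ($6,880.00 − $5,800.00) = $534.30 + 13.5% × $1,080.00 = $680.10
Long-Term Care Levy: 2.8% × $7,090.00 = $198.52
Health Levy: 7.9% × $7,090.00 = $560.11
Total: $680.10 + $198.52 + $560.11 = $1,438.73

$1,438.73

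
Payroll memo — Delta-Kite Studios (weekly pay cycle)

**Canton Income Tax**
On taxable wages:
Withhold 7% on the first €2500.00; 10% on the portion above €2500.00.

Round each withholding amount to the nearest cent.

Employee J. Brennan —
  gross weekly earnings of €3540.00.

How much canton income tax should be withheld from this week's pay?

Canton Income Tax: taxable = €3540.00
  €175.00 + 10% × (€3540.00 − €2500.00) = €175.00 + 10% × €1040.00 = €279.00

€279.00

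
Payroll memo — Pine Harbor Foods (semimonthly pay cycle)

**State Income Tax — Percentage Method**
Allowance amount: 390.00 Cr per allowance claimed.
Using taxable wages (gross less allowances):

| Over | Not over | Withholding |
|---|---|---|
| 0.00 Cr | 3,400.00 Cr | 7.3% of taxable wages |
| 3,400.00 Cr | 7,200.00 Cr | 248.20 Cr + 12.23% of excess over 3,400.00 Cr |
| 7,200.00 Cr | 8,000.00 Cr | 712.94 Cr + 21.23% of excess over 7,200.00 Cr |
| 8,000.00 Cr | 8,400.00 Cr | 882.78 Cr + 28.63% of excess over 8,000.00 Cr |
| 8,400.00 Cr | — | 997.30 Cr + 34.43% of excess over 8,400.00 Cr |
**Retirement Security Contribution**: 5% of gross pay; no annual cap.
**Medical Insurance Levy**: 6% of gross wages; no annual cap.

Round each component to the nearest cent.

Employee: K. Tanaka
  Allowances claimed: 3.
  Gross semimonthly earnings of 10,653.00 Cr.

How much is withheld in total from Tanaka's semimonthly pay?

State Income Tax: taxable = 10,653.00 Cr − 3×390.00 Cr = 9,483.00 Cr
  997.30 Cr + 34.43% × (9,483.00 Cr − 8,400.00 Cr) = 997.30 Cr + 34.43% × 1,083.00 Cr = 1,370.18 Cr
Retirement Security Contribution: 5% × 10,653.00 Cr = 532.65 Cr
Medical Insurance Levy: 6% × 10,653.00 Cr = 639.18 Cr
Total: 1,370.18 Cr + 532.65 Cr + 639.18 Cr = 2,542.01 Cr

2,542.01 Cr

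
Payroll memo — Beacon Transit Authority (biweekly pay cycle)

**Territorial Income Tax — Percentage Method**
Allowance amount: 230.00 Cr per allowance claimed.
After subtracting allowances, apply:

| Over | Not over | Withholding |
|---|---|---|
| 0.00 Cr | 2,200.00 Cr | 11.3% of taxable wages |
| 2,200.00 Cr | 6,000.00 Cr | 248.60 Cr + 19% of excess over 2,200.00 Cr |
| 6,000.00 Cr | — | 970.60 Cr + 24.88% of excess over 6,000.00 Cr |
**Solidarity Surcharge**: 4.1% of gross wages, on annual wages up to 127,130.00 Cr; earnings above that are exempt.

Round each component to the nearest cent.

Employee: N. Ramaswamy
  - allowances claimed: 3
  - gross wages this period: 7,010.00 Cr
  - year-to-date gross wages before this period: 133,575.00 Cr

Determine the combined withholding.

1,050.22 Cr

Territorial Income Tax: taxable = 7,010.00 Cr − 3×230.00 Cr = 6,320.00 Cr
  970.60 Cr + 24.88% × (6,320.00 Cr − 6,000.00 Cr) = 970.60 Cr + 24.88% × 320.00 Cr = 1,050.22 Cr
Solidarity Surcharge: YTD 133,575.00 Cr ≥ cap 127,130.00 Cr → 0.00 Cr
Total: 1,050.22 Cr + 0.00 Cr = 1,050.22 Cr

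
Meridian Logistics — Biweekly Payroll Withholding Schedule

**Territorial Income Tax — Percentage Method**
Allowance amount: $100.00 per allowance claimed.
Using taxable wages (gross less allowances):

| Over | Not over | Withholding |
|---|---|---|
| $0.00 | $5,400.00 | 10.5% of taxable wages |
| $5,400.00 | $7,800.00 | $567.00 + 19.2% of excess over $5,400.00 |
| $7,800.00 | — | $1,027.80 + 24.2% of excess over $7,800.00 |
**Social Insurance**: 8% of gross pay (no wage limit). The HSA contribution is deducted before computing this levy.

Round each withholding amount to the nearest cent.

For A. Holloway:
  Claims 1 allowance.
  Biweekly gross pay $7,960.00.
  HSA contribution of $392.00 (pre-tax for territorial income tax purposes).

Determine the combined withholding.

Territorial Income Tax: taxable = $7,960.00 − $392.00 − 1×$100.00 = $7,468.00
  $567.00 + 19.2% × ($7,468.00 − $5,400.00) = $567.00 + 19.2% × $2,068.00 = $964.06
Social Insurance: 8% × $7,568.00 = $605.44
Total: $964.06 + $605.44 = $1,569.50

$1,569.50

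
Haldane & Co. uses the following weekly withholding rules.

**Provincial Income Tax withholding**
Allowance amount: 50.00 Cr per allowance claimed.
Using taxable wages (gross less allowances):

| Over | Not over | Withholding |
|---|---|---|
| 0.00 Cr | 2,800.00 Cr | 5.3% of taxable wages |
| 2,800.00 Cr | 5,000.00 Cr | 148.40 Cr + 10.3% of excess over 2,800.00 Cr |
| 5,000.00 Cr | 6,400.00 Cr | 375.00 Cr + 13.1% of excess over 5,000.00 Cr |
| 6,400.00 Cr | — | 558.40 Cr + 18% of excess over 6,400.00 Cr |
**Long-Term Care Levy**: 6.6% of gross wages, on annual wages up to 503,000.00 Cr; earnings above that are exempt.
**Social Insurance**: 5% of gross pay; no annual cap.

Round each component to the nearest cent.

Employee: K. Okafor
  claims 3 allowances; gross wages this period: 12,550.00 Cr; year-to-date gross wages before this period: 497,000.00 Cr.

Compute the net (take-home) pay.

9,888.10 Cr

Provincial Income Tax: taxable = 12,550.00 Cr − 3×50.00 Cr = 12,400.00 Cr
  558.40 Cr + 18% × (12,400.00 Cr − 6,400.00 Cr) = 558.40 Cr + 18% × 6,000.00 Cr = 1,638.40 Cr
Long-Term Care Levy: cap 503,000.00 Cr − YTD 497,000.00 Cr = 6,000.00 Cr subject; 6.6% × 6,000.00 Cr = 396.00 Cr
Social Insurance: 5% × 12,550.00 Cr = 627.50 Cr
Total withheld: 1,638.40 Cr + 396.00 Cr + 627.50 Cr = 2,661.90 Cr
Net pay: 12,550.00 Cr − 2,661.90 Cr = 9,888.10 Cr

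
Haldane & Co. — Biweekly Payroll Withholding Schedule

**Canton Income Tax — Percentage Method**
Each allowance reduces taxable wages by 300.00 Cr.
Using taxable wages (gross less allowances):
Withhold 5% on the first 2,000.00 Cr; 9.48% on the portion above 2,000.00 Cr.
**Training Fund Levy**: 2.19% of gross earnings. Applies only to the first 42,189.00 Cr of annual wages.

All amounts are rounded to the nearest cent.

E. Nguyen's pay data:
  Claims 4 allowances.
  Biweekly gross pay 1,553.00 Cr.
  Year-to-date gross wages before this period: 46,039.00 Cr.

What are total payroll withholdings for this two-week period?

Canton Income Tax: taxable = 1,553.00 Cr − 4×300.00 Cr = 353.00 Cr
  5% × 353.00 Cr = 17.65 Cr
Training Fund Levy: YTD 46,039.00 Cr ≥ cap 42,189.00 Cr → 0.00 Cr
Total: 17.65 Cr + 0.00 Cr = 17.65 Cr

17.65 Cr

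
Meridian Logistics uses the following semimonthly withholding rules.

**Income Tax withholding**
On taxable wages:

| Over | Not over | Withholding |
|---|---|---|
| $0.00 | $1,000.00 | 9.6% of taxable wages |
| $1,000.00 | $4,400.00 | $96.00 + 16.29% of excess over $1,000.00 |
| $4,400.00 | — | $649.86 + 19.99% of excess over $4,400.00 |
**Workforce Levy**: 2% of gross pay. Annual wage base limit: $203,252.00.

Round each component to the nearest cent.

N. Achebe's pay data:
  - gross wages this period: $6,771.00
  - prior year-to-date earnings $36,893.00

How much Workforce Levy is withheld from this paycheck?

$135.42

Workforce Levy: 2% × $6,771.00 = $135.42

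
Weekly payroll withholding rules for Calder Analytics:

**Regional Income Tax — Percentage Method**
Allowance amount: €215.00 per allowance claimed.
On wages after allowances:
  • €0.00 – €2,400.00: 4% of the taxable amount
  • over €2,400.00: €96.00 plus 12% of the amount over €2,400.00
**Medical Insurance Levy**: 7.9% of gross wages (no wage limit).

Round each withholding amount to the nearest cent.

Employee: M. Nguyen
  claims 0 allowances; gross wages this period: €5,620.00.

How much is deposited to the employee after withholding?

€4,693.62

Regional Income Tax: taxable = €5,620.00
  €96.00 + 12% × (€5,620.00 − €2,400.00) = €96.00 + 12% × €3,220.00 = €482.40
Medical Insurance Levy: 7.9% × €5,620.00 = €443.98
Total withheld: €482.40 + €443.98 = €926.38
Net pay: €5,620.00 − €926.38 = €4,693.62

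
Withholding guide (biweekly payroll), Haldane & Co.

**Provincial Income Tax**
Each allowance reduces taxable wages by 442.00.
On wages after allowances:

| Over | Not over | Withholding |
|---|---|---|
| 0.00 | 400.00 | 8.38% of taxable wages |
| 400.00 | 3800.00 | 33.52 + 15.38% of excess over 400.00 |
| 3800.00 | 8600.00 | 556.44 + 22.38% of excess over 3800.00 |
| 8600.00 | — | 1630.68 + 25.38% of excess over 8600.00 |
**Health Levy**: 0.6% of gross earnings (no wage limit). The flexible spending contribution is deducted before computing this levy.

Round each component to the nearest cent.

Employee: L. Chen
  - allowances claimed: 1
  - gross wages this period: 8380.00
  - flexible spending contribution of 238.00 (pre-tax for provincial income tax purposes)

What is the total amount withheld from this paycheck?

Provincial Income Tax: taxable = 8380.00 − 238.00 − 1×442.00 = 7700.00
  556.44 + 22.38% × (7700.00 − 3800.00) = 556.44 + 22.38% × 3900.00 = 1429.26
Health Levy: 0.6% × 8142.00 = 48.85
Total: 1429.26 + 48.85 = 1478.11

1478.11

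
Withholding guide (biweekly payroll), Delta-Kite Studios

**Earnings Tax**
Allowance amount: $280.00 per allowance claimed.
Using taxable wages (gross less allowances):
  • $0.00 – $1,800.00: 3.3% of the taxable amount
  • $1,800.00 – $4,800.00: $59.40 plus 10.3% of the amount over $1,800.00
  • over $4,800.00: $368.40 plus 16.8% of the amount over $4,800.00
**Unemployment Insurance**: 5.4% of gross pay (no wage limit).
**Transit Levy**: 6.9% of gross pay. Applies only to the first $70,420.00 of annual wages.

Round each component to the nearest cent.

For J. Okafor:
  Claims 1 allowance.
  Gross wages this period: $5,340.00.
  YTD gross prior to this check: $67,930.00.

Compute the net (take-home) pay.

Earnings Tax: taxable = $5,340.00 − 1×$280.00 = $5,060.00
  $368.40 + 16.8% × ($5,060.00 − $4,800.00) = $368.40 + 16.8% × $260.00 = $412.08
Unemployment Insurance: 5.4% × $5,340.00 = $288.36
Transit Levy: cap $70,420.00 − YTD $67,930.00 = $2,490.00 subject; 6.9% × $2,490.00 = $171.81
Total withheld: $412.08 + $288.36 + $171.81 = $872.25
Net pay: $5,340.00 − $872.25 = $4,467.75

$4,467.75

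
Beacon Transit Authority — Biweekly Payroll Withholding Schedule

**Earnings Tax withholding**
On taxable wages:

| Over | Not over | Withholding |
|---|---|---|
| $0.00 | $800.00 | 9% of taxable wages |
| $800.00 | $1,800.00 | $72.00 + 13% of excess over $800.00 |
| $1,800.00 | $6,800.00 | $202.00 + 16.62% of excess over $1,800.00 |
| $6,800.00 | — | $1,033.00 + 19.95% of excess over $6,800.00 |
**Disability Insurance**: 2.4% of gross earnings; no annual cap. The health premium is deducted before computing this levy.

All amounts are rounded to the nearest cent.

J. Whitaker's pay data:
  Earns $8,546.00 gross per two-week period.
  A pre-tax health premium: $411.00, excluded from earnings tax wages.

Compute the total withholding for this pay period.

$1,494.57

Earnings Tax: taxable = $8,546.00 − $411.00 = $8,135.00
  $1,033.00 + 19.95% × ($8,135.00 − $6,800.00) = $1,033.00 + 19.95% × $1,335.00 = $1,299.33
Disability Insurance: 2.4% × $8,135.00 = $195.24
Total: $1,299.33 + $195.24 = $1,494.57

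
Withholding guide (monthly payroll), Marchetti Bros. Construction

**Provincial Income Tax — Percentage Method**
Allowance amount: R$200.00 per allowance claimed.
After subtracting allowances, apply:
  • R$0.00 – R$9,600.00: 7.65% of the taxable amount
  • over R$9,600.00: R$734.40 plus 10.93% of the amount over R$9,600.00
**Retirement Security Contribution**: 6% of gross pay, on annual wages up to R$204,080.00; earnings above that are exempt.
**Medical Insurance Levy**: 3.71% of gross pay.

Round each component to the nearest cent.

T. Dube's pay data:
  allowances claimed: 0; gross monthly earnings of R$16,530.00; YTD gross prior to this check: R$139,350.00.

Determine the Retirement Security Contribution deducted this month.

Retirement Security Contribution: 6% × R$16,530.00 = R$991.80

R$991.80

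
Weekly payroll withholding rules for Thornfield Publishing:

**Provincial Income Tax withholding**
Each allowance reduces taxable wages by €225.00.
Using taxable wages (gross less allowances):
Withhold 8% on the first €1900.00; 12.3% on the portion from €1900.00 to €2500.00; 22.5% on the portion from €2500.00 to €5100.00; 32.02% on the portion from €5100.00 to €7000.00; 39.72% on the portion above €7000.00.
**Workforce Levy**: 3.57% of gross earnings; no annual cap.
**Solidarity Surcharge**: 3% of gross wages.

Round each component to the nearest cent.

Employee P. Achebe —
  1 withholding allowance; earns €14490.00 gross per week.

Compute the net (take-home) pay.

€9233.17

Provincial Income Tax: taxable = €14490.00 − 1×€225.00 = €14265.00
  €1419.18 + 39.72% × (€14265.00 − €7000.00) = €1419.18 + 39.72% × €7265.00 = €4304.84
Workforce Levy: 3.57% × €14490.00 = €517.29
Solidarity Surcharge: 3% × €14490.00 = €434.70
Total withheld: €4304.84 + €517.29 + €434.70 = €5256.83
Net pay: €14490.00 − €5256.83 = €9233.17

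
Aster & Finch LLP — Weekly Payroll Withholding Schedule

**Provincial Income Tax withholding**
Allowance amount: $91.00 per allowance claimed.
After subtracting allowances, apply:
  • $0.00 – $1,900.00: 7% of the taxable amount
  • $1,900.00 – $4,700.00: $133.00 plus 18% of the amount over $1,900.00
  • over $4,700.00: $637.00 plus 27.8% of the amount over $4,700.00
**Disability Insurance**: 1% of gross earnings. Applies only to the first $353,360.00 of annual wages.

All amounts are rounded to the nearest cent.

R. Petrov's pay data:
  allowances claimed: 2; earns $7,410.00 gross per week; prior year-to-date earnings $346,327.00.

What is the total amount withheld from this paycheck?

Provincial Income Tax: taxable = $7,410.00 − 2×$91.00 = $7,228.00
  $637.00 + 27.8% × ($7,228.00 − $4,700.00) = $637.00 + 27.8% × $2,528.00 = $1,339.78
Disability Insurance: cap $353,360.00 − YTD $346,327.00 = $7,033.00 subject; 1% × $7,033.00 = $70.33
Total: $1,339.78 + $70.33 = $1,410.11

$1,410.11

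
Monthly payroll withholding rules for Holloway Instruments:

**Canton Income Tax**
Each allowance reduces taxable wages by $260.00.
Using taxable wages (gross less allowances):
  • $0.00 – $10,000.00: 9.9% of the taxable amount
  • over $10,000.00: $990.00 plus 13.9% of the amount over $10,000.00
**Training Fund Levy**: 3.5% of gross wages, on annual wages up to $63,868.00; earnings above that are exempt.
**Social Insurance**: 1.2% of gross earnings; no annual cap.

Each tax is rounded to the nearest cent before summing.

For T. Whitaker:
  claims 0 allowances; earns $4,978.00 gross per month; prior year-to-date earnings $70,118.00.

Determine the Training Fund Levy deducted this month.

Training Fund Levy: YTD $70,118.00 ≥ cap $63,868.00 → $0.00

$0.00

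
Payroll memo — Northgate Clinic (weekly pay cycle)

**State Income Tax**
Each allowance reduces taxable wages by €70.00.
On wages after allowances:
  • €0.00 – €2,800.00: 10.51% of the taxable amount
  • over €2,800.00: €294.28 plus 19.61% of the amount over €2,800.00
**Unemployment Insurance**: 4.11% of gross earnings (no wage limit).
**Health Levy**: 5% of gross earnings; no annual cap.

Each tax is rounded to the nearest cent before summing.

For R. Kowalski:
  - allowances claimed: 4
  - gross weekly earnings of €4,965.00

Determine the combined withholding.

€1,116.24

State Income Tax: taxable = €4,965.00 − 4×€70.00 = €4,685.00
  €294.28 + 19.61% × (€4,685.00 − €2,800.00) = €294.28 + 19.61% × €1,885.00 = €663.93
Unemployment Insurance: 4.11% × €4,965.00 = €204.06
Health Levy: 5% × €4,965.00 = €248.25
Total: €663.93 + €204.06 + €248.25 = €1,116.24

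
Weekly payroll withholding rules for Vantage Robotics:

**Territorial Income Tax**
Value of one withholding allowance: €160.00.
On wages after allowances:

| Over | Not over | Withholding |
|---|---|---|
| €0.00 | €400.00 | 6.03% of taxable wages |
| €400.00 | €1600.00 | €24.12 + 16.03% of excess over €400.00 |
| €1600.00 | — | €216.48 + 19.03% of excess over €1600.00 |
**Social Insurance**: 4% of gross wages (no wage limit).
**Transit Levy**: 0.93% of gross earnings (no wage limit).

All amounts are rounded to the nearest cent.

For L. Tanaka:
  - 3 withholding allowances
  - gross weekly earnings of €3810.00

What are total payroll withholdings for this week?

€733.53

Territorial Income Tax: taxable = €3810.00 − 3×€160.00 = €3330.00
  €216.48 + 19.03% × (€3330.00 − €1600.00) = €216.48 + 19.03% × €1730.00 = €545.70
Social Insurance: 4% × €3810.00 = €152.40
Transit Levy: 0.93% × €3810.00 = €35.43
Total: €545.70 + €152.40 + €35.43 = €733.53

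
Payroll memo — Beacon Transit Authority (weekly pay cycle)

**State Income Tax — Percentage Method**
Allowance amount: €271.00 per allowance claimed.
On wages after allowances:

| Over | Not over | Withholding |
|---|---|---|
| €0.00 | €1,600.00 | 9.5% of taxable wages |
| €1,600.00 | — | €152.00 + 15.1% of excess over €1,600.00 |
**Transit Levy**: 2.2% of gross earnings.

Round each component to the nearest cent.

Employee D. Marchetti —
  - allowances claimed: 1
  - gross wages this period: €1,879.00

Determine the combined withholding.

€194.55

State Income Tax: taxable = €1,879.00 − 1×€271.00 = €1,608.00
  €152.00 + 15.1% × (€1,608.00 − €1,600.00) = €152.00 + 15.1% × €8.00 = €153.21
Transit Levy: 2.2% × €1,879.00 = €41.34
Total: €153.21 + €41.34 = €194.55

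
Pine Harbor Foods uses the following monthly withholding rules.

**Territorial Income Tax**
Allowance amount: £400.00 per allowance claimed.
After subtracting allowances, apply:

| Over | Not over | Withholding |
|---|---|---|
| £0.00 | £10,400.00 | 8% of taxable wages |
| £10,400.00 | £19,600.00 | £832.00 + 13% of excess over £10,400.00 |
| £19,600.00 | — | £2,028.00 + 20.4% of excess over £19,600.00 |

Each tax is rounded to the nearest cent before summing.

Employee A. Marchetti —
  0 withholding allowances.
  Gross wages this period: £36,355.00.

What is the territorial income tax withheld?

£5,446.02

Territorial Income Tax: taxable = £36,355.00
  £2,028.00 + 20.4% × (£36,355.00 − £19,600.00) = £2,028.00 + 20.4% × £16,755.00 = £5,446.02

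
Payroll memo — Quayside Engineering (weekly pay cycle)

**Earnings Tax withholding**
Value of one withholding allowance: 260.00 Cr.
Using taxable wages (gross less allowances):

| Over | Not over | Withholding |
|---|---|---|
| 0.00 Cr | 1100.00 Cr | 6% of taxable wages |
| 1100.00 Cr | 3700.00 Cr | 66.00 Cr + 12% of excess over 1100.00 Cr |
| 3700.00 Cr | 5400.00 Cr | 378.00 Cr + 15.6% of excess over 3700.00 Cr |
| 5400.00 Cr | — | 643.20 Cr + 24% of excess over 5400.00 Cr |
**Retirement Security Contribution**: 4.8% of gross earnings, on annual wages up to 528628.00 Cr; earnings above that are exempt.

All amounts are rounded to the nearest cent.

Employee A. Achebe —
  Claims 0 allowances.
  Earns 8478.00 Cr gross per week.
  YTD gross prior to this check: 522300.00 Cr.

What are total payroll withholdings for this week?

Earnings Tax: taxable = 8478.00 Cr
  643.20 Cr + 24% × (8478.00 Cr − 5400.00 Cr) = 643.20 Cr + 24% × 3078.00 Cr = 1381.92 Cr
Retirement Security Contribution: cap 528628.00 Cr − YTD 522300.00 Cr = 6328.00 Cr subject; 4.8% × 6328.00 Cr = 303.74 Cr
Total: 1381.92 Cr + 303.74 Cr = 1685.66 Cr

1685.66 Cr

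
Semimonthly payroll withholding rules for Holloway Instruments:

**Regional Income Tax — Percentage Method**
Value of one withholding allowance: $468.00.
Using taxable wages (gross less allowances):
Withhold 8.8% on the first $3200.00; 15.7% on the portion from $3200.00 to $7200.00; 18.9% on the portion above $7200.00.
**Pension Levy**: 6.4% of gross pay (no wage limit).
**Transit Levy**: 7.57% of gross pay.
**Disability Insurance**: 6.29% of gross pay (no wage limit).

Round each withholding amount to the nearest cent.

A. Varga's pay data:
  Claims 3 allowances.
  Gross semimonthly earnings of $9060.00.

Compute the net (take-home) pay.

Regional Income Tax: taxable = $9060.00 − 3×$468.00 = $7656.00
  $909.60 + 18.9% × ($7656.00 − $7200.00) = $909.60 + 18.9% × $456.00 = $995.78
Pension Levy: 6.4% × $9060.00 = $579.84
Transit Levy: 7.57% × $9060.00 = $685.84
Disability Insurance: 6.29% × $9060.00 = $569.87
Total withheld: $995.78 + $579.84 + $685.84 + $569.87 = $2831.33
Net pay: $9060.00 − $2831.33 = $6228.67

$6228.67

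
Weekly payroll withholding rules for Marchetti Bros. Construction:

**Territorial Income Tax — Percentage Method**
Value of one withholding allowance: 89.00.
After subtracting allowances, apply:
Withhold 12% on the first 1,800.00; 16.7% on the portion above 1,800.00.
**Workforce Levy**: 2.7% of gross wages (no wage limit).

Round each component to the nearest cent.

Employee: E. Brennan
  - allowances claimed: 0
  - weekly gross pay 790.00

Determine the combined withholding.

Territorial Income Tax: taxable = 790.00
  12% × 790.00 = 94.80
Workforce Levy: 2.7% × 790.00 = 21.33
Total: 94.80 + 21.33 = 116.13

116.13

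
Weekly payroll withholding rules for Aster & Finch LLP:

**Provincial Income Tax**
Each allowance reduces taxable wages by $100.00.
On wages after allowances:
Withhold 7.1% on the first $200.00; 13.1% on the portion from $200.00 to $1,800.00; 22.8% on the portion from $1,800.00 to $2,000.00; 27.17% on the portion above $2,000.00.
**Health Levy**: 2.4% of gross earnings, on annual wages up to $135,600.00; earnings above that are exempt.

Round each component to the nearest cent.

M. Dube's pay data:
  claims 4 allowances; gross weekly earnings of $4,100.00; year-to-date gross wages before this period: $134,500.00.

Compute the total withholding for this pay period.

$757.69

Provincial Income Tax: taxable = $4,100.00 − 4×$100.00 = $3,700.00
  $269.40 + 27.17% × ($3,700.00 − $2,000.00) = $269.40 + 27.17% × $1,700.00 = $731.29
Health Levy: cap $135,600.00 − YTD $134,500.00 = $1,100.00 subject; 2.4% × $1,100.00 = $26.40
Total: $731.29 + $26.40 = $757.69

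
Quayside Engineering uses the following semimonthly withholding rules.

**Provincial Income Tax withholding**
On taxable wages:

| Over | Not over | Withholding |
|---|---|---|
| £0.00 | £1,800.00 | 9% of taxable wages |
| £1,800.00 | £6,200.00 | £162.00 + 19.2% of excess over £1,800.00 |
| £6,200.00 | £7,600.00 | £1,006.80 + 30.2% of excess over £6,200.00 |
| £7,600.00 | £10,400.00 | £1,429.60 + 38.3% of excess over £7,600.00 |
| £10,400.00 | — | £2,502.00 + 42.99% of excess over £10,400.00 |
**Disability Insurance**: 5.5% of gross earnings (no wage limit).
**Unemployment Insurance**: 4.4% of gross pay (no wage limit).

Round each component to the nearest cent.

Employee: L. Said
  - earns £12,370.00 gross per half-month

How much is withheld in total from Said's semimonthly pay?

Provincial Income Tax: taxable = £12,370.00
  £2,502.00 + 42.99% × (£12,370.00 − £10,400.00) = £2,502.00 + 42.99% × £1,970.00 = £3,348.90
Disability Insurance: 5.5% × £12,370.00 = £680.35
Unemployment Insurance: 4.4% × £12,370.00 = £544.28
Total: £3,348.90 + £680.35 + £544.28 = £4,573.53

£4,573.53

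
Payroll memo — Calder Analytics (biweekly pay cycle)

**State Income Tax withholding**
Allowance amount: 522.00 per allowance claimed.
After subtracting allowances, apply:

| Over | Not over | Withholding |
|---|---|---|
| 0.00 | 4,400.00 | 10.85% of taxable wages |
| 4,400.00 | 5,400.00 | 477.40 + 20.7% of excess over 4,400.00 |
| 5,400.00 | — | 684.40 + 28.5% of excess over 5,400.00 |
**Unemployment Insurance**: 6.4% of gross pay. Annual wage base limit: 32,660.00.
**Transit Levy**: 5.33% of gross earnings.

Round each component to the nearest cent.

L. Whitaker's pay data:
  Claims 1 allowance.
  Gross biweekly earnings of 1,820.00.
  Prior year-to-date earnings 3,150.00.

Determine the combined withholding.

354.32

State Income Tax: taxable = 1,820.00 − 1×522.00 = 1,298.00
  10.85% × 1,298.00 = 140.83
Unemployment Insurance: 6.4% × 1,820.00 = 116.48
Transit Levy: 5.33% × 1,820.00 = 97.01
Total: 140.83 + 116.48 + 97.01 = 354.32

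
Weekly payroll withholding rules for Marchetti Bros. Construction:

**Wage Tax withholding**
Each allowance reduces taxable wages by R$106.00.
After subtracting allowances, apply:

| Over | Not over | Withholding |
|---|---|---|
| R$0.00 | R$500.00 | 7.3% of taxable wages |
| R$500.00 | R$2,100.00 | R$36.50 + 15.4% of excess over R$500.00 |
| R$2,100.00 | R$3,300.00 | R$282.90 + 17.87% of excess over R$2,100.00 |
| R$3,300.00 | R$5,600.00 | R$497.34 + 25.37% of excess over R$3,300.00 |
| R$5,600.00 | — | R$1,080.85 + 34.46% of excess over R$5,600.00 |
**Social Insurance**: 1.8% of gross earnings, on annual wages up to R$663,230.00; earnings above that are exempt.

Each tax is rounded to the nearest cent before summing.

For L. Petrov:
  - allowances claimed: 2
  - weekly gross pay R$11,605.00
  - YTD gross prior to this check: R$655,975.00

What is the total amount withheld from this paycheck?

R$3,207.71

Wage Tax: taxable = R$11,605.00 − 2×R$106.00 = R$11,393.00
  R$1,080.85 + 34.46% × (R$11,393.00 − R$5,600.00) = R$1,080.85 + 34.46% × R$5,793.00 = R$3,077.12
Social Insurance: cap R$663,230.00 − YTD R$655,975.00 = R$7,255.00 subject; 1.8% × R$7,255.00 = R$130.59
Total: R$3,077.12 + R$130.59 = R$3,207.71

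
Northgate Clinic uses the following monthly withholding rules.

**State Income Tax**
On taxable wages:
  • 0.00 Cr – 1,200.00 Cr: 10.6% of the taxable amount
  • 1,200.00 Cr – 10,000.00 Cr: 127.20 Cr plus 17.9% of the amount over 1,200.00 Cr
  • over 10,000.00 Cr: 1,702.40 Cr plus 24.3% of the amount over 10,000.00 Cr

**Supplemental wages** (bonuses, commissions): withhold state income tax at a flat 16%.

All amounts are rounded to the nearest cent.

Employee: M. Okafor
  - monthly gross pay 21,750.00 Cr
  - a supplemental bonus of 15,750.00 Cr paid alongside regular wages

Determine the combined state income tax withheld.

7,077.65 Cr

State Income Tax: taxable = 21,750.00 Cr
  1,702.40 Cr + 24.3% × (21,750.00 Cr − 10,000.00 Cr) = 1,702.40 Cr + 24.3% × 11,750.00 Cr = 4,557.65 Cr
Supplemental (16% flat on bonus): 16% × 15,750.00 Cr = 2,520.00 Cr
Total state income tax: 4,557.65 Cr + 2,520.00 Cr = 7,077.65 Cr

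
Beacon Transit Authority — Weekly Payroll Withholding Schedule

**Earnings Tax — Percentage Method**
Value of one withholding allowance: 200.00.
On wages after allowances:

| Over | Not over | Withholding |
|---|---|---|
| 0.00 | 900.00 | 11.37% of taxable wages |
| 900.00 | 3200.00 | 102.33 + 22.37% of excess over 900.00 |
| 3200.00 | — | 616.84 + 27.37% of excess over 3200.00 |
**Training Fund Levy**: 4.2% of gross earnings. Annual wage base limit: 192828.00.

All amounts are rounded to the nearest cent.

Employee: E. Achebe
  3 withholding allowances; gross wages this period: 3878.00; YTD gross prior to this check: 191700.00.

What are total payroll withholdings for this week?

Earnings Tax: taxable = 3878.00 − 3×200.00 = 3278.00
  616.84 + 27.37% × (3278.00 − 3200.00) = 616.84 + 27.37% × 78.00 = 638.19
Training Fund Levy: cap 192828.00 − YTD 191700.00 = 1128.00 subject; 4.2% × 1128.00 = 47.38
Total: 638.19 + 47.38 = 685.57

685.57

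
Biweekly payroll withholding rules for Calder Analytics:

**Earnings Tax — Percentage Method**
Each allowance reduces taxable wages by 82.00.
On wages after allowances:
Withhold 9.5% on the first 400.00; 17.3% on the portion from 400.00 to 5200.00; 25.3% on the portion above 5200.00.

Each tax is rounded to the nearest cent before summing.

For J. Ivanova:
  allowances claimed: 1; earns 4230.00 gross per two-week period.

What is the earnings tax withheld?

Earnings Tax: taxable = 4230.00 − 1×82.00 = 4148.00
  38.00 + 17.3% × (4148.00 − 400.00) = 38.00 + 17.3% × 3748.00 = 686.40

686.40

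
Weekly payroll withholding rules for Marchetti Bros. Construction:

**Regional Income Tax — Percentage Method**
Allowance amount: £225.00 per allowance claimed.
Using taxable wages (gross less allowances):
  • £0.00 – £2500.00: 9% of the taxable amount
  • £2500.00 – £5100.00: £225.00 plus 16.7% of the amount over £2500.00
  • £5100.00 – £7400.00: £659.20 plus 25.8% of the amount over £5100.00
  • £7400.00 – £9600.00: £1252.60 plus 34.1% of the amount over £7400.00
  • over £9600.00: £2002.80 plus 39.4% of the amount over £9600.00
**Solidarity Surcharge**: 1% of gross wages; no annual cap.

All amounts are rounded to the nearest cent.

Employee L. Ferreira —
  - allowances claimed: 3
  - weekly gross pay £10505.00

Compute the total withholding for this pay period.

£2198.47

Regional Income Tax: taxable = £10505.00 − 3×£225.00 = £9830.00
  £2002.80 + 39.4% × (£9830.00 − £9600.00) = £2002.80 + 39.4% × £230.00 = £2093.42
Solidarity Surcharge: 1% × £10505.00 = £105.05
Total: £2093.42 + £105.05 = £2198.47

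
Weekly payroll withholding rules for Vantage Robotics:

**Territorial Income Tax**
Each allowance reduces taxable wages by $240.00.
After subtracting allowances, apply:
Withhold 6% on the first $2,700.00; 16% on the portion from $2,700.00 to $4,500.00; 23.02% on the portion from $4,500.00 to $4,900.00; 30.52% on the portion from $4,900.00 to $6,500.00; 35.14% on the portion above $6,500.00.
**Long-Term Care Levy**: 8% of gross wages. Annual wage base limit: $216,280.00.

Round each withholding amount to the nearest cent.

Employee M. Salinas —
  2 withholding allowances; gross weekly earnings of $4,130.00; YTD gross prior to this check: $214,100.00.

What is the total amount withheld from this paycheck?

$488.40

Territorial Income Tax: taxable = $4,130.00 − 2×$240.00 = $3,650.00
  $162.00 + 16% × ($3,650.00 − $2,700.00) = $162.00 + 16% × $950.00 = $314.00
Long-Term Care Levy: cap $216,280.00 − YTD $214,100.00 = $2,180.00 subject; 8% × $2,180.00 = $174.40
Total: $314.00 + $174.40 = $488.40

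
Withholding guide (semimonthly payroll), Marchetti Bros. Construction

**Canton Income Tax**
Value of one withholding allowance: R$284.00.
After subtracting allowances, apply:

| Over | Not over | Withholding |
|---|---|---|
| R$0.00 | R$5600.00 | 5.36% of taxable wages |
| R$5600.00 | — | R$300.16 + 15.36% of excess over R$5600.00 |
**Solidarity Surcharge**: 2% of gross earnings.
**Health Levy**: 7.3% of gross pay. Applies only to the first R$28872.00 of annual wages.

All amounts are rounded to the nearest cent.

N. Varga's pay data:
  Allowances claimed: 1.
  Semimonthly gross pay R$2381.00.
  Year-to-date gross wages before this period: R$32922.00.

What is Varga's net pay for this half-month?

R$2220.98

Canton Income Tax: taxable = R$2381.00 − 1×R$284.00 = R$2097.00
  5.36% × R$2097.00 = R$112.40
Solidarity Surcharge: 2% × R$2381.00 = R$47.62
Health Levy: YTD R$32922.00 ≥ cap R$28872.00 → R$0.00
Total withheld: R$112.40 + R$47.62 + R$0.00 = R$160.02
Net pay: R$2381.00 − R$160.02 = R$2220.98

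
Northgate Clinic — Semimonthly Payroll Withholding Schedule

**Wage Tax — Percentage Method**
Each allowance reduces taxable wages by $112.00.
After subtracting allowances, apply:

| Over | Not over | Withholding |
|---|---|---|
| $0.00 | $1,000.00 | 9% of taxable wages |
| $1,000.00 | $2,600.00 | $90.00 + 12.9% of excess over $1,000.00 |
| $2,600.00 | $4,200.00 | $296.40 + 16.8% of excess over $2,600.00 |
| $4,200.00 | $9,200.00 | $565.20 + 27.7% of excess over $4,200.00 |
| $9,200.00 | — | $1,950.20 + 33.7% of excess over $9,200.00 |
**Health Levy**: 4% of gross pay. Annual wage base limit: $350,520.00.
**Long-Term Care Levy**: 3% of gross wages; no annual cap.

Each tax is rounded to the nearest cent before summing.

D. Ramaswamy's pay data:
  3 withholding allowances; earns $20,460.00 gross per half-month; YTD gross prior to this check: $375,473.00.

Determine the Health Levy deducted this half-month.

Health Levy: YTD $375,473.00 ≥ cap $350,520.00 → $0.00

$0.00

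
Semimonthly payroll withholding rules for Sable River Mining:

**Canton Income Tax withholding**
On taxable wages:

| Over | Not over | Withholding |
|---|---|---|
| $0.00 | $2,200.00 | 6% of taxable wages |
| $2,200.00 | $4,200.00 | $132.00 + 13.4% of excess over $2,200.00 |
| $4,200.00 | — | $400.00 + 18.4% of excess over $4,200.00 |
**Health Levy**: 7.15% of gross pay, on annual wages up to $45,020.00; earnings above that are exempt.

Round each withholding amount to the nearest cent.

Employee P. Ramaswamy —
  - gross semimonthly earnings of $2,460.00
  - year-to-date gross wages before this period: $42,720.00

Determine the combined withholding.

Canton Income Tax: taxable = $2,460.00
  $132.00 + 13.4% × ($2,460.00 − $2,200.00) = $132.00 + 13.4% × $260.00 = $166.84
Health Levy: cap $45,020.00 − YTD $42,720.00 = $2,300.00 subject; 7.15% × $2,300.00 = $164.45
Total: $166.84 + $164.45 = $331.29

$331.29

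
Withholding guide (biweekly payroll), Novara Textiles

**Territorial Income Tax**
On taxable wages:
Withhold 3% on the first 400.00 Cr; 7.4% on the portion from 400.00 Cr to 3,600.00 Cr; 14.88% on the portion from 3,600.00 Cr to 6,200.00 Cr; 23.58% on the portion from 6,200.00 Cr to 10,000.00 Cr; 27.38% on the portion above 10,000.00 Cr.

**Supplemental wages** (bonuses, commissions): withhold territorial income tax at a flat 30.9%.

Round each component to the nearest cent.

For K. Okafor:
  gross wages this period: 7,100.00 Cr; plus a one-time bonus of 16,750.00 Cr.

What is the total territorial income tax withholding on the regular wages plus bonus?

6,023.65 Cr

Territorial Income Tax: taxable = 7,100.00 Cr
  635.68 Cr + 23.58% × (7,100.00 Cr − 6,200.00 Cr) = 635.68 Cr + 23.58% × 900.00 Cr = 847.90 Cr
Supplemental (30.9% flat on bonus): 30.9% × 16,750.00 Cr = 5,175.75 Cr
Total territorial income tax: 847.90 Cr + 5,175.75 Cr = 6,023.65 Cr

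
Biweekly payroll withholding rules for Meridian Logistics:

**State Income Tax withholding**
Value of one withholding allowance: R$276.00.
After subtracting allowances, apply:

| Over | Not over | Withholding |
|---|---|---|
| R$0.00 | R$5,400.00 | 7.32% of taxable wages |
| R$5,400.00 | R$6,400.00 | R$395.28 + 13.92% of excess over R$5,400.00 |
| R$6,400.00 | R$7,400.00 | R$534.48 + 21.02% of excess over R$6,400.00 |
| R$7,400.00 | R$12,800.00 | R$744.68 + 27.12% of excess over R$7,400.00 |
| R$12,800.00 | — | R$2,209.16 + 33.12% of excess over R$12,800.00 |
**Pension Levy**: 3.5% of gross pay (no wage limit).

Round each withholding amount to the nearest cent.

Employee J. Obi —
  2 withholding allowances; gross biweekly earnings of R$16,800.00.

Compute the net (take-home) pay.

State Income Tax: taxable = R$16,800.00 − 2×R$276.00 = R$16,248.00
  R$2,209.16 + 33.12% × (R$16,248.00 − R$12,800.00) = R$2,209.16 + 33.12% × R$3,448.00 = R$3,351.14
Pension Levy: 3.5% × R$16,800.00 = R$588.00
Total withheld: R$3,351.14 + R$588.00 = R$3,939.14
Net pay: R$16,800.00 − R$3,939.14 = R$12,860.86

R$12,860.86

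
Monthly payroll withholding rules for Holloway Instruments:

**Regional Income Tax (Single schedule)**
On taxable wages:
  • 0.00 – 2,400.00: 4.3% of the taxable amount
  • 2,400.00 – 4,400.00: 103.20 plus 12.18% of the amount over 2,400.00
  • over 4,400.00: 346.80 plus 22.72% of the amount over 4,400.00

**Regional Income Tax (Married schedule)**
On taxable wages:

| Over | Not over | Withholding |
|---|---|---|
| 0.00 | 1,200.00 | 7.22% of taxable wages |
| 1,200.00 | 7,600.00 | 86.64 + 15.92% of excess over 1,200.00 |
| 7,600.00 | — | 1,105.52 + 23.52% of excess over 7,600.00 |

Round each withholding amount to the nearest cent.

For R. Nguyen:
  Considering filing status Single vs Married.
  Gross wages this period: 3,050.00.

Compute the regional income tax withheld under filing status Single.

182.37

Regional Income Tax (Single): taxable = 3,050.00
  103.20 + 12.18% × (3,050.00 − 2,400.00) = 103.20 + 12.18% × 650.00 = 182.37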